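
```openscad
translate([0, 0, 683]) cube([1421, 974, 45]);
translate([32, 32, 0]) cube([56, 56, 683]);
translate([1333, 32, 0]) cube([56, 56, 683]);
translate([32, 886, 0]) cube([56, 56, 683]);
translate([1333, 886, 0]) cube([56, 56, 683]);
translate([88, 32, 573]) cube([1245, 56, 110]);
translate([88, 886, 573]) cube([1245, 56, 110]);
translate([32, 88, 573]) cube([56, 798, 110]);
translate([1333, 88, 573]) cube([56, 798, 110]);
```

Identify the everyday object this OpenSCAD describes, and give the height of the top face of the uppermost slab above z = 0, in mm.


A table. The table height is 728 mm.

A 1421×974×45 slab sits at z = 683 on four 56 mm square posts — a table. The top surface is at 683 + 45 = 728 mm.


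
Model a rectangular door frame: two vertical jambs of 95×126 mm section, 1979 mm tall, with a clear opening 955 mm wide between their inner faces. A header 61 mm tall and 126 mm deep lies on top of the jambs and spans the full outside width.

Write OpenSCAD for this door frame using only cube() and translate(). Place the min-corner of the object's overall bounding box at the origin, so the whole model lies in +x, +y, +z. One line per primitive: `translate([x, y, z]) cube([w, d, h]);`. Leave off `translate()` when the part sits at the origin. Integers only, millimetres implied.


cube([95, 126, 1979]);
translate([1050, 0, 0]) cube([95, 126, 1979]);
translate([0, 0, 1979]) cube([1145, 126, 61]);


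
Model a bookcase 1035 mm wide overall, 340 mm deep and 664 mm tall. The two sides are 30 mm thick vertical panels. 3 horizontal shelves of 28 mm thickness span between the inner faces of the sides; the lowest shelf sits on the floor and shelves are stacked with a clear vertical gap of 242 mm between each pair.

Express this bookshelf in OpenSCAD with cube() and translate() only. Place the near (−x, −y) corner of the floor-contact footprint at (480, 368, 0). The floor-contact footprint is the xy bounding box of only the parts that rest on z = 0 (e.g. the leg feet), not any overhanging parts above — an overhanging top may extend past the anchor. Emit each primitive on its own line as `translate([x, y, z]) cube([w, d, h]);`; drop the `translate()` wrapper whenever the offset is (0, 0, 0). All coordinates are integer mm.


translate([480, 368, 0]) cube([30, 340, 664]);
translate([1485, 368, 0]) cube([30, 340, 664]);
translate([510, 368, 0]) cube([975, 340, 28]);
translate([510, 368, 270]) cube([975, 340, 28]);
translate([510, 368, 540]) cube([975, 340, 28]);


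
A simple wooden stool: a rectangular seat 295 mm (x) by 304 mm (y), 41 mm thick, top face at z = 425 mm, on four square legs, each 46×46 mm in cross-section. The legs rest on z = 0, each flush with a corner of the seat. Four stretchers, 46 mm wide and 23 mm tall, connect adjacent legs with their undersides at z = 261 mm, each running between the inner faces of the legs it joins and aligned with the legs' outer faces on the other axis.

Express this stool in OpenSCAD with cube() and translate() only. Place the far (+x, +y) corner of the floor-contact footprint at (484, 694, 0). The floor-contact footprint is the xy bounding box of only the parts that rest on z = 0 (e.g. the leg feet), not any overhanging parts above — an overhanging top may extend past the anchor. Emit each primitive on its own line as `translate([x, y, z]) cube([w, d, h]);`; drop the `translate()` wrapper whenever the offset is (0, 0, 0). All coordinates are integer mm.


translate([189, 390, 384]) cube([295, 304, 41]);
translate([189, 390, 0]) cube([46, 46, 384]);
translate([438, 390, 0]) cube([46, 46, 384]);
translate([189, 648, 0]) cube([46, 46, 384]);
translate([438, 648, 0]) cube([46, 46, 384]);
translate([235, 390, 261]) cube([203, 46, 23]);
translate([235, 648, 261]) cube([203, 46, 23]);
translate([189, 436, 261]) cube([46, 212, 23]);
translate([438, 436, 261]) cube([46, 212, 23]);


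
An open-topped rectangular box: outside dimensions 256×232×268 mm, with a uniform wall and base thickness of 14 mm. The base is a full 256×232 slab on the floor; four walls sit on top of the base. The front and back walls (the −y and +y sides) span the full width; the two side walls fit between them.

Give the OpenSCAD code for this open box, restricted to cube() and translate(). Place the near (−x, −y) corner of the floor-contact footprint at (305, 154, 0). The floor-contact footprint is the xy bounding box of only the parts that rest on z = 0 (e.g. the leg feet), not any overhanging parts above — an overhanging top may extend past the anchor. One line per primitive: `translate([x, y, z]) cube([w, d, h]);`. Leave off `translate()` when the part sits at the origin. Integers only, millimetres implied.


translate([305, 154, 0]) cube([256, 232, 14]);
translate([305, 154, 14]) cube([256, 14, 254]);
translate([305, 372, 14]) cube([256, 14, 254]);
translate([305, 168, 14]) cube([14, 204, 254]);
translate([547, 168, 14]) cube([14, 204, 254]);


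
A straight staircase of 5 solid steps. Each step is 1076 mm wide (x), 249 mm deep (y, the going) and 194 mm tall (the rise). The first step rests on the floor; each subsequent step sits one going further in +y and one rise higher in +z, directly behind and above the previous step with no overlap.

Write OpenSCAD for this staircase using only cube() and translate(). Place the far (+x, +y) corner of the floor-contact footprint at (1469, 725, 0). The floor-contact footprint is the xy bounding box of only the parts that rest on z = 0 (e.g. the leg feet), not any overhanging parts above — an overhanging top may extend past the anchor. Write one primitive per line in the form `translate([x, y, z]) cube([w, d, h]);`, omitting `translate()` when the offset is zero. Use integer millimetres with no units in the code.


translate([393, 476, 0]) cube([1076, 249, 194]);
translate([393, 725, 194]) cube([1076, 249, 194]);
translate([393, 974, 388]) cube([1076, 249, 194]);
translate([393, 1223, 582]) cube([1076, 249, 194]);
translate([393, 1472, 776]) cube([1076, 249, 194]);


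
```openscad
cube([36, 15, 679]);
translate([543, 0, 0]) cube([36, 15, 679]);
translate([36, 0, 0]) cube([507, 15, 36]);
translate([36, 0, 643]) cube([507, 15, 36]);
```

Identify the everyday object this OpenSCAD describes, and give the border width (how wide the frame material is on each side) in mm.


A picture frame. The border width is 36 mm.

Four thin pieces enclosing a rectangular opening — a picture frame. The two full-height stiles are 679 mm tall; the top rail sits at z = 643 and is 36 mm tall, so the border above the opening is 679 − 643 = 36 mm, matching the stile x-width.


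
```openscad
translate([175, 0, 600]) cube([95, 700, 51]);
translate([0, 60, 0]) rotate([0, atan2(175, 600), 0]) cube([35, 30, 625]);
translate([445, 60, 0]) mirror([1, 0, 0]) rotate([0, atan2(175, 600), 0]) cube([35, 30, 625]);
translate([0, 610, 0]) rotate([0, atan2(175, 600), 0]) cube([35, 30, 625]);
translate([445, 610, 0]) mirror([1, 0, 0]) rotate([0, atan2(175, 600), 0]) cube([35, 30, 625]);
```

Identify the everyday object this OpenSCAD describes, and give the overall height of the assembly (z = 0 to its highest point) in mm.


A sawhorse. The overall height is 651 mm.

A beam across two mirrored pairs of raked legs — a sawhorse. The beam's underside is at z = 600 (matching the legs' vertical rise in atan2(175, 600)) and the beam is 51 mm tall, so its top is at 600 + 51 = 651 mm. The raked legs top out at the beam's underside, so that is the highest point.


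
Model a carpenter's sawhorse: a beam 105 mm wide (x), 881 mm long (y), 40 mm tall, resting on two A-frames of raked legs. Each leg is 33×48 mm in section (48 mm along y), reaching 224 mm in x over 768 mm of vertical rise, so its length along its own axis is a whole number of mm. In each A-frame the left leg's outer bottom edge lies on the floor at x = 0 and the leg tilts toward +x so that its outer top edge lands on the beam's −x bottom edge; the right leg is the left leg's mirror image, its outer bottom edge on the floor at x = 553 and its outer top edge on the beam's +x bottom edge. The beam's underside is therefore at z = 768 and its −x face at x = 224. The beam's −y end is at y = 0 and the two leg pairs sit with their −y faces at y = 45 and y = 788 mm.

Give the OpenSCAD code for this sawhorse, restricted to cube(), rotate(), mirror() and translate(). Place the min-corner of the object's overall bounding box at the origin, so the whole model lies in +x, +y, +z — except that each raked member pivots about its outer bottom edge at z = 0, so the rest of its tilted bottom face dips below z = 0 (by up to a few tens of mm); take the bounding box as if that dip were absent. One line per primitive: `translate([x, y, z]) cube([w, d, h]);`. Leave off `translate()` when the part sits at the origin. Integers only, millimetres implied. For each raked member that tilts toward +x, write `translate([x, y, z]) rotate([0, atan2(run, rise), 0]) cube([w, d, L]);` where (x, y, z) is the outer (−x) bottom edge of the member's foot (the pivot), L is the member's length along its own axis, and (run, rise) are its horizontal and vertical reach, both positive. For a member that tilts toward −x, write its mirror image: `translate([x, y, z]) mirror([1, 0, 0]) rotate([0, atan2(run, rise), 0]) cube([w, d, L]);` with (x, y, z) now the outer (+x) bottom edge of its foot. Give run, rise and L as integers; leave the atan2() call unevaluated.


translate([224, 0, 768]) cube([105, 881, 40]);
translate([0, 45, 0]) rotate([0, atan2(224, 768), 0]) cube([33, 48, 800]);
translate([553, 45, 0]) mirror([1, 0, 0]) rotate([0, atan2(224, 768), 0]) cube([33, 48, 800]);
translate([0, 788, 0]) rotate([0, atan2(224, 768), 0]) cube([33, 48, 800]);
translate([553, 788, 0]) mirror([1, 0, 0]) rotate([0, atan2(224, 768), 0]) cube([33, 48, 800]);


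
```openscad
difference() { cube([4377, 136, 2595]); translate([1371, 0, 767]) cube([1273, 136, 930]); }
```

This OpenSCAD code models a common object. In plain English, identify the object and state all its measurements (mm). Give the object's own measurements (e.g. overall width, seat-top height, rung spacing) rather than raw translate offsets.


A wall 4377 mm long (x), 136 mm thick (y), 2595 mm tall, with a rectangular window opening cut through it. The opening is 1273 mm wide and 930 mm tall; its sill is at z = 767 mm and its near (−x) edge is 1371 mm from the wall's −x end. The opening passes through the full wall thickness.


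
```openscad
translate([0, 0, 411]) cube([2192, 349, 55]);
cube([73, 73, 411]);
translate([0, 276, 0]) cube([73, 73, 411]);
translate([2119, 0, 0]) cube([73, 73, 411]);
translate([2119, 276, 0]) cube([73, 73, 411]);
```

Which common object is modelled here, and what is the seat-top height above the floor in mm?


A bench. The seat-top height is 466 mm.

A long slab on four corner posts — a bench. The slab sits at z = 411 with thickness 55, so the top is 411 + 55 = 466 mm.


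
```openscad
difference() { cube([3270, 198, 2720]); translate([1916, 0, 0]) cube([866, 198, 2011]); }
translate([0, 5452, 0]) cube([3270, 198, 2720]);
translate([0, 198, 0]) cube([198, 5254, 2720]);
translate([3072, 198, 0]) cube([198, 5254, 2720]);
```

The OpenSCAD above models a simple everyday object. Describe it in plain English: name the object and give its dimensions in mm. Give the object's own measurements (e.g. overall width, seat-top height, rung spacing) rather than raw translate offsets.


A single room: four walls, each 2720 mm tall and 198 mm thick, enclosing an outside footprint 3270×5650 mm (x × y), no floor or roof. The front and back walls (−y and +y sides) run the full x-width; the side walls fit between their inner faces. A door opening 866 mm wide and 2011 mm tall is cut through the front wall from the floor up, its −x edge 1916 mm from the wall's −x end.


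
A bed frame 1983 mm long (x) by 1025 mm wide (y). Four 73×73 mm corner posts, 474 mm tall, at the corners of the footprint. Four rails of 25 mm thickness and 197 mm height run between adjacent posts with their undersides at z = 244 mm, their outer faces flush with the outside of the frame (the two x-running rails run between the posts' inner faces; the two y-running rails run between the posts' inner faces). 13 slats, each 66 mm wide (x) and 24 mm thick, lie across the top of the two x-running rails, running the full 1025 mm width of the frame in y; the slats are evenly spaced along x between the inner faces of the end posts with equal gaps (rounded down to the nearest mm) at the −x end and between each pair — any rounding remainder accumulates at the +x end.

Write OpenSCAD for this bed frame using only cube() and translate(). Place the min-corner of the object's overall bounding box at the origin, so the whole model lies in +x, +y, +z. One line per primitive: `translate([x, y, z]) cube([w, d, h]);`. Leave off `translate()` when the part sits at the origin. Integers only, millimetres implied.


cube([73, 73, 474]);
translate([0, 952, 0]) cube([73, 73, 474]);
translate([1910, 0, 0]) cube([73, 73, 474]);
translate([1910, 952, 0]) cube([73, 73, 474]);
translate([73, 0, 244]) cube([1837, 25, 197]);
translate([73, 1000, 244]) cube([1837, 25, 197]);
translate([0, 73, 244]) cube([25, 879, 197]);
translate([1958, 73, 244]) cube([25, 879, 197]);
translate([142, 0, 441]) cube([66, 1025, 24]);
translate([277, 0, 441]) cube([66, 1025, 24]);
translate([412, 0, 441]) cube([66, 1025, 24]);
translate([547, 0, 441]) cube([66, 1025, 24]);
translate([682, 0, 441]) cube([66, 1025, 24]);
translate([817, 0, 441]) cube([66, 1025, 24]);
translate([952, 0, 441]) cube([66, 1025, 24]);
translate([1087, 0, 441]) cube([66, 1025, 24]);
translate([1222, 0, 441]) cube([66, 1025, 24]);
translate([1357, 0, 441]) cube([66, 1025, 24]);
translate([1492, 0, 441]) cube([66, 1025, 24]);
translate([1627, 0, 441]) cube([66, 1025, 24]);
translate([1762, 0, 441]) cube([66, 1025, 24]);


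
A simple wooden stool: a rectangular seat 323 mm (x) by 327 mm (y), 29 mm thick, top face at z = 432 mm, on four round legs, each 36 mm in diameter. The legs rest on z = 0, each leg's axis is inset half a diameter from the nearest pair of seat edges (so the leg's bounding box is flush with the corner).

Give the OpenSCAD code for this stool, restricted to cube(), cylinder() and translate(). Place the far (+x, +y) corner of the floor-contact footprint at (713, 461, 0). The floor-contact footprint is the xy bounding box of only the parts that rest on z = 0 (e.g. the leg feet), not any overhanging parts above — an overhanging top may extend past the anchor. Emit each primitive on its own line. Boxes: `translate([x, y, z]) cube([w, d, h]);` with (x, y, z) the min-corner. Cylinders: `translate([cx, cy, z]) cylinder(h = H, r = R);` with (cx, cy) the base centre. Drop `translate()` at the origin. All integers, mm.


// leg_h = 432 - 29 = 403
translate([390, 134, 403]) cube([323, 327, 29]);
translate([408, 152, 0]) cylinder(h = 403, r = 18);
translate([695, 152, 0]) cylinder(h = 403, r = 18);
translate([408, 443, 0]) cylinder(h = 403, r = 18);
translate([695, 443, 0]) cylinder(h = 403, r = 18);


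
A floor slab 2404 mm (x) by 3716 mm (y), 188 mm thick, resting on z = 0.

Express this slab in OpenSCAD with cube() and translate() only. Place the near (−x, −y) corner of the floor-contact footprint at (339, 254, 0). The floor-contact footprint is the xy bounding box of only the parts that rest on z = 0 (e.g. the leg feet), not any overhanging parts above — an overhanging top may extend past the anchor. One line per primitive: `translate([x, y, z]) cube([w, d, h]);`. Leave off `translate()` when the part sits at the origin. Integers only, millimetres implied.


translate([339, 254, 0]) cube([2404, 3716, 188]);


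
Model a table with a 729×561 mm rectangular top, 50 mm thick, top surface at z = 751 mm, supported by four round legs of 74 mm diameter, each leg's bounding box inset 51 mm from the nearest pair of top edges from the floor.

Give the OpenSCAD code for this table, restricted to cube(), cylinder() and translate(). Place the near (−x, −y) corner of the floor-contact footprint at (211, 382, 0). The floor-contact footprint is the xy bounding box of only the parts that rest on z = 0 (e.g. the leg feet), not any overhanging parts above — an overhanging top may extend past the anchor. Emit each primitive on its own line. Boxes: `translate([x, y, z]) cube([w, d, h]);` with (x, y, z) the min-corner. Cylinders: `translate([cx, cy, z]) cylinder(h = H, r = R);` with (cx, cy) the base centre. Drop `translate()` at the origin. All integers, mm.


translate([160, 331, 701]) cube([729, 561, 50]);
translate([248, 419, 0]) cylinder(h = 701, r = 37);
translate([801, 419, 0]) cylinder(h = 701, r = 37);
translate([248, 804, 0]) cylinder(h = 701, r = 37);
translate([801, 804, 0]) cylinder(h = 701, r = 37);


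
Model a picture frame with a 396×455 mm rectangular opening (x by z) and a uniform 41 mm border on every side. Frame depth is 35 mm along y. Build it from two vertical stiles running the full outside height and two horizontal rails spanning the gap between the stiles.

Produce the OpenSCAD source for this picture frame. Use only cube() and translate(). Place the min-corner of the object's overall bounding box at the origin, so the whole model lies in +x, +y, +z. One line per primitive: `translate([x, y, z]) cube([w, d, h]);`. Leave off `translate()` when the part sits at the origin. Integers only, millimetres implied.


cube([41, 35, 537]);
translate([437, 0, 0]) cube([41, 35, 537]);
translate([41, 0, 0]) cube([396, 35, 41]);
translate([41, 0, 496]) cube([396, 35, 41]);


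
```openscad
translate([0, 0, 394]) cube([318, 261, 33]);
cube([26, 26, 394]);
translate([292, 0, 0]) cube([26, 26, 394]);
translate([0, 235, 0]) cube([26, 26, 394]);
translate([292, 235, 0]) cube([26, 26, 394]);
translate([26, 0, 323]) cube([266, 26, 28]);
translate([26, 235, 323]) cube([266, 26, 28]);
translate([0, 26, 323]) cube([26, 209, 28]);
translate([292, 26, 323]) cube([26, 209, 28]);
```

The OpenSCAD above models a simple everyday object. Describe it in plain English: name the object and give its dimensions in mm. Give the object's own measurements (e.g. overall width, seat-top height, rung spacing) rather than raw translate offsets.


A four-legged stool. The seat is a 318×261×33 mm slab whose top surface is at z = 427 mm; four square legs, each 26×26 mm in cross-section, run from the floor (z = 0) to the underside of the seat, each flush with a corner of the seat. Four stretchers, 26 mm wide and 28 mm tall, connect adjacent legs with their undersides at z = 323 mm, each running between the inner faces of the legs it joins and aligned with the legs' outer faces on the other axis.


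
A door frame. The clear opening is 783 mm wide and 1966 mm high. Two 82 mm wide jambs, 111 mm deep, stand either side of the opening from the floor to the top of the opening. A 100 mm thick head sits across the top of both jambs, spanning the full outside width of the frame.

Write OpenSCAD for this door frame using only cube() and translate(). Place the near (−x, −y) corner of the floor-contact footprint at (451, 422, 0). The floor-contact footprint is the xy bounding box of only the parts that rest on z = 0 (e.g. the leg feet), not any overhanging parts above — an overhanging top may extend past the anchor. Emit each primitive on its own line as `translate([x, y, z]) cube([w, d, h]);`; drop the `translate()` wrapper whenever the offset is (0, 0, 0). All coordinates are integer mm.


translate([451, 422, 0]) cube([82, 111, 1966]);
translate([1316, 422, 0]) cube([82, 111, 1966]);
translate([451, 422, 1966]) cube([947, 111, 100]);


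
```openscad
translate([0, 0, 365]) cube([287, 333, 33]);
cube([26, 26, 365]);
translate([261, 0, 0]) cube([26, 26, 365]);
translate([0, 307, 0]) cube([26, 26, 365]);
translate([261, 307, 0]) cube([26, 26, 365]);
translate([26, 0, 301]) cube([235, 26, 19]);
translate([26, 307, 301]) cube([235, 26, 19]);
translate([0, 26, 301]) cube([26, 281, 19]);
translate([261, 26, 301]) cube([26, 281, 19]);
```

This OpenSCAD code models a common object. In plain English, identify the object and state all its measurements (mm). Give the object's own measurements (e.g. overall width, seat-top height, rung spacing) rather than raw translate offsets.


A simple wooden stool: a rectangular seat 287 mm (x) by 333 mm (y), 33 mm thick, top face at z = 398 mm, on four square legs, each 26×26 mm in cross-section. The legs rest on z = 0, each flush with a corner of the seat. Four stretchers, 26 mm wide and 19 mm tall, connect adjacent legs with their undersides at z = 301 mm, each running between the inner faces of the legs it joins and aligned with the legs' outer faces on the other axis.


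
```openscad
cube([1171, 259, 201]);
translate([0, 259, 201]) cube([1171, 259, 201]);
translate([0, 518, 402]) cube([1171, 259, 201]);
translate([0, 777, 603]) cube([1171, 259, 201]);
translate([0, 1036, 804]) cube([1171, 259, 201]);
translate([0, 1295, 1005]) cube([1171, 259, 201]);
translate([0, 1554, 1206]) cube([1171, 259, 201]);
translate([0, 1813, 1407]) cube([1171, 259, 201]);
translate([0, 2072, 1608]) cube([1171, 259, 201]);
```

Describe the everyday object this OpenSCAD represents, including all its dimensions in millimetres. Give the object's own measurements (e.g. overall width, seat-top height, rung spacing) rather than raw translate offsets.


A straight staircase of 9 solid steps. Each step is 1171 mm wide (x), 259 mm deep (y, the going) and 201 mm tall (the rise). The first step rests on the floor; each subsequent step sits one going further in +y and one rise higher in +z, directly behind and above the previous step with no overlap.


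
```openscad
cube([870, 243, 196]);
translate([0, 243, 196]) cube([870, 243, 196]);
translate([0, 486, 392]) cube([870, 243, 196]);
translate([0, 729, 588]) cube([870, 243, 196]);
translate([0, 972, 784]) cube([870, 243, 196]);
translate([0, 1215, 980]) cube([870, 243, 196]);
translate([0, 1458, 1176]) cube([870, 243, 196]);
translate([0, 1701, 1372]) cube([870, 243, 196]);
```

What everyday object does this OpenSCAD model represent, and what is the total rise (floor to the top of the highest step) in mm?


A staircase. The total rise is 1568 mm.

8 identical blocks, each offset up and back from the previous — a staircase. Each step is 196 mm tall and there are 8 of them, so the total rise is 8 × 196 = 1568 mm.


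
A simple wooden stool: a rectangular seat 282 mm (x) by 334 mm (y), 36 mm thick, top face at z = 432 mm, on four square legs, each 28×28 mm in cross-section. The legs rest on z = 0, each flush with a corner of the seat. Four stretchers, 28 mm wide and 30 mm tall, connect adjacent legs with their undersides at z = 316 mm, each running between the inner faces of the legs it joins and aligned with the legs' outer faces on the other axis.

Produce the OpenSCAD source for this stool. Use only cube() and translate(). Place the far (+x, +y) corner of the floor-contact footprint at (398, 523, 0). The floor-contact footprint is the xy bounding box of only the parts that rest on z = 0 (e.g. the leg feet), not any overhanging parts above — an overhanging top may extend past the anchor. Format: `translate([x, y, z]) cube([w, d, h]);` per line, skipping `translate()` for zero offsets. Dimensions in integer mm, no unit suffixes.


// leg_h = 432 - 36 = 396
// stretcher span = 282 - 2*28 = 226
translate([116, 189, 396]) cube([282, 334, 36]);
translate([116, 189, 0]) cube([28, 28, 396]);
translate([370, 189, 0]) cube([28, 28, 396]);
translate([116, 495, 0]) cube([28, 28, 396]);
translate([370, 495, 0]) cube([28, 28, 396]);
translate([144, 189, 316]) cube([226, 28, 30]);
translate([144, 495, 316]) cube([226, 28, 30]);
translate([116, 217, 316]) cube([28, 278, 30]);
translate([370, 217, 316]) cube([28, 278, 30]);


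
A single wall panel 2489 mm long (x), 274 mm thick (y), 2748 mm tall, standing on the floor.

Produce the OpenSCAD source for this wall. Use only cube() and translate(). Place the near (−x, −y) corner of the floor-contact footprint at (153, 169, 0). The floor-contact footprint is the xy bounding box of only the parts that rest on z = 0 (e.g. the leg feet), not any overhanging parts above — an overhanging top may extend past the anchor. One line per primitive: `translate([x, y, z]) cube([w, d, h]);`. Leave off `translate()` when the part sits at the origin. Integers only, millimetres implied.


translate([153, 169, 0]) cube([2489, 274, 2748]);


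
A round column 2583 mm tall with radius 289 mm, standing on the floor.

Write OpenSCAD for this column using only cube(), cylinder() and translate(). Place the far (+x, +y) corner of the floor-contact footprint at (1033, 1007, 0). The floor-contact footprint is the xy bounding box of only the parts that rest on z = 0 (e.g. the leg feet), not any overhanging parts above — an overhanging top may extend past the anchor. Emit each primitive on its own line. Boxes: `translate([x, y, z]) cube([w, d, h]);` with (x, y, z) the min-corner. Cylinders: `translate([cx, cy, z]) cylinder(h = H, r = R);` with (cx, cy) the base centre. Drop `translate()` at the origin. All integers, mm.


translate([744, 718, 0]) cylinder(h = 2583, r = 289);


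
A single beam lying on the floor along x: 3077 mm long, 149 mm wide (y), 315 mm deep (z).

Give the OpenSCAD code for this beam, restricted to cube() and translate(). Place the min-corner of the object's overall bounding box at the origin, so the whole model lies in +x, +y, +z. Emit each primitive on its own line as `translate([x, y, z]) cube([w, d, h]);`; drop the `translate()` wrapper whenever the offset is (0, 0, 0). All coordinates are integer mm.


cube([3077, 149, 315]);


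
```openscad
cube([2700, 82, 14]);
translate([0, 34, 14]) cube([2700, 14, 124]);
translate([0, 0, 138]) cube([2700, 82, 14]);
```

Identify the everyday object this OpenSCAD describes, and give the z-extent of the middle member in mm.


An I-beam. The web height is 124 mm.

Two wide flanges with a thin centred web — an I-beam. Overall 152 mm minus two 14 mm flanges gives a web of 152 − 2·14 = 124 mm.


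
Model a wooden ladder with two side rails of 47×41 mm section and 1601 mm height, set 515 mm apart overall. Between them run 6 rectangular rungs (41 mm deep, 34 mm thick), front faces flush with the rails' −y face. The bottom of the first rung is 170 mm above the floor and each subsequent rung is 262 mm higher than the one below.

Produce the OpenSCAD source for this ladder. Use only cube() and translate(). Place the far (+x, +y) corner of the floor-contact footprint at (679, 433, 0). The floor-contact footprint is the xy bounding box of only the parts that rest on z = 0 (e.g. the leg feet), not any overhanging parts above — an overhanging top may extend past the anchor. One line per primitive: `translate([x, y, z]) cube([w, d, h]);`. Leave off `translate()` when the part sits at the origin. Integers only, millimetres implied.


translate([164, 392, 0]) cube([47, 41, 1601]);
translate([632, 392, 0]) cube([47, 41, 1601]);
translate([211, 392, 170]) cube([421, 41, 34]);
translate([211, 392, 432]) cube([421, 41, 34]);
translate([211, 392, 694]) cube([421, 41, 34]);
translate([211, 392, 956]) cube([421, 41, 34]);
translate([211, 392, 1218]) cube([421, 41, 34]);
translate([211, 392, 1480]) cube([421, 41, 34]);


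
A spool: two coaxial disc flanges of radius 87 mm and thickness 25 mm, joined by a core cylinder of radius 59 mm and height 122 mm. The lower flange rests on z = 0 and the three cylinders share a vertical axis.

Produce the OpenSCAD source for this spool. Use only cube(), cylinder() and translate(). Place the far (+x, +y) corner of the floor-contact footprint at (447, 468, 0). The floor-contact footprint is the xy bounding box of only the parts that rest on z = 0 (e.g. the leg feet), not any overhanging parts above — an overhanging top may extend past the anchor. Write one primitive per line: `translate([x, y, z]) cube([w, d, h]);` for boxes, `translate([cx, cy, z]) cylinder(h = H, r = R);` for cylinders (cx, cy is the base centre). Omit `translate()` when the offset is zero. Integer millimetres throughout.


translate([360, 381, 0]) cylinder(h = 25, r = 87);
translate([360, 381, 25]) cylinder(h = 122, r = 59);
translate([360, 381, 147]) cylinder(h = 25, r = 87);


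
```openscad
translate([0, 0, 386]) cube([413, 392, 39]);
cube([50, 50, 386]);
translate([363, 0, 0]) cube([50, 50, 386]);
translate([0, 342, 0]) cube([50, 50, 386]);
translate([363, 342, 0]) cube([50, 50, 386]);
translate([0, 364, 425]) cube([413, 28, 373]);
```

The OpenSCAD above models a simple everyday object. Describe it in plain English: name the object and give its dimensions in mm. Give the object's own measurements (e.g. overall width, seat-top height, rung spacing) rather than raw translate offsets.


A chair. The seat is a 413×392×39 mm slab with its top at z = 425 mm, on four 50×50 mm corner legs (flush with the seat edges, standing on z = 0). A flat backrest 28 mm thick, 373 mm tall, spans the full seat width and rises from the seat top along its +y edge, rear face flush with the rear of the seat.


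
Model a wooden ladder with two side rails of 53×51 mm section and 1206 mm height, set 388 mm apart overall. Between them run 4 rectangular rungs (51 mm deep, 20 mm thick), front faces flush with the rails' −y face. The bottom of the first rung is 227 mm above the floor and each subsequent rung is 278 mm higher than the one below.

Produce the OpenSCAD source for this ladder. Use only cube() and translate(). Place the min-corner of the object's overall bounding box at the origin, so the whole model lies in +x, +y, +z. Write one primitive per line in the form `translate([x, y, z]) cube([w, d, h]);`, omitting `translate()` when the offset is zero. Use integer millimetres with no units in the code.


// rung span = 388 - 2*53 = 282
// rung[k] z = 227 + k*278
cube([53, 51, 1206]);
translate([335, 0, 0]) cube([53, 51, 1206]);
translate([53, 0, 227]) cube([282, 51, 20]);
translate([53, 0, 505]) cube([282, 51, 20]);
translate([53, 0, 783]) cube([282, 51, 20]);
translate([53, 0, 1061]) cube([282, 51, 20]);


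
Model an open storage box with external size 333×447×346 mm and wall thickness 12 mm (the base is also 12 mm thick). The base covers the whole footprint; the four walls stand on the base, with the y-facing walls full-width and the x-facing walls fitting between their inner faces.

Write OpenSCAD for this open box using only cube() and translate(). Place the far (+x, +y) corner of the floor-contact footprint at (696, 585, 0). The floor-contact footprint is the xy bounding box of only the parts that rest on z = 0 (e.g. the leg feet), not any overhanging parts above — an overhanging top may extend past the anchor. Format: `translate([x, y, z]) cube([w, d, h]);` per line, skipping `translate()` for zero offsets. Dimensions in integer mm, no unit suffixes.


translate([363, 138, 0]) cube([333, 447, 12]);
translate([363, 138, 12]) cube([333, 12, 334]);
translate([363, 573, 12]) cube([333, 12, 334]);
translate([363, 150, 12]) cube([12, 423, 334]);
translate([684, 150, 12]) cube([12, 423, 334]);


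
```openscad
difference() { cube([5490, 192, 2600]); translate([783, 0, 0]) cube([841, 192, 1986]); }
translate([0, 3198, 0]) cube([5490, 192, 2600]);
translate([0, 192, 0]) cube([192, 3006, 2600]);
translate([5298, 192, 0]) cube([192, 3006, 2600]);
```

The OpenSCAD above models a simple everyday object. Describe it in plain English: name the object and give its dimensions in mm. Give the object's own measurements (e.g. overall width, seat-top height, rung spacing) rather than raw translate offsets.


A single room: four walls, each 2600 mm tall and 192 mm thick, enclosing an outside footprint 5490×3390 mm (x × y), no floor or roof. The front and back walls (−y and +y sides) run the full x-width; the side walls fit between their inner faces. A door opening 841 mm wide and 1986 mm tall is cut through the front wall from the floor up, its −x edge 783 mm from the wall's −x end.


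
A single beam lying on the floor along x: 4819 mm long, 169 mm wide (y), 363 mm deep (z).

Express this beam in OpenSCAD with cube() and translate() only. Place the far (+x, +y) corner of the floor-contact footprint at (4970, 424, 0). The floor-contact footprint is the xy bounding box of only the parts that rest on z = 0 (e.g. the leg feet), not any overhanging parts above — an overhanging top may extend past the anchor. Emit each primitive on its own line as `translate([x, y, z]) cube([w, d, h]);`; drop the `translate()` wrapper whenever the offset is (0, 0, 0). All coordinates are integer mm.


translate([151, 255, 0]) cube([4819, 169, 363]);


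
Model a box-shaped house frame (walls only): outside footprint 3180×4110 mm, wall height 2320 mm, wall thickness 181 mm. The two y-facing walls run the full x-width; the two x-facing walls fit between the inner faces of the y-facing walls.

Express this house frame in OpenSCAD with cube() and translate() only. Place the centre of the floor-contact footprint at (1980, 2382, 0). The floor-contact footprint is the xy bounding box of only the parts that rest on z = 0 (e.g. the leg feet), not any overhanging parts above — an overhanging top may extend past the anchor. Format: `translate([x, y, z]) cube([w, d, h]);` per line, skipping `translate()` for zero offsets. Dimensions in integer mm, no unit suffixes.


translate([390, 327, 0]) cube([3180, 181, 2320]);
translate([390, 4256, 0]) cube([3180, 181, 2320]);
translate([390, 508, 0]) cube([181, 3748, 2320]);
translate([3389, 508, 0]) cube([181, 3748, 2320]);


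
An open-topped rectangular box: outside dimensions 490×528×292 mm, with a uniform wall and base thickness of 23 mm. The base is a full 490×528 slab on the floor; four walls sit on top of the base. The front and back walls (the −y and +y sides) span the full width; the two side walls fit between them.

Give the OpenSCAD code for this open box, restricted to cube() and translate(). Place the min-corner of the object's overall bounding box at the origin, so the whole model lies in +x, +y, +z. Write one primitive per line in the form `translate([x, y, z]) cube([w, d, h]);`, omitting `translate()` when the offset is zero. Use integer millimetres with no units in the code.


cube([490, 528, 23]);
translate([0, 0, 23]) cube([490, 23, 269]);
translate([0, 505, 23]) cube([490, 23, 269]);
translate([0, 23, 23]) cube([23, 482, 269]);
translate([467, 23, 23]) cube([23, 482, 269]);


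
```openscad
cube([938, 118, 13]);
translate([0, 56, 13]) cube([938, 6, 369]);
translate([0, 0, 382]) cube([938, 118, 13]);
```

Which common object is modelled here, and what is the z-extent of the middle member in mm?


An I-beam. The web height is 369 mm.

Two wide flanges with a thin centred web — an I-beam. Overall 395 mm minus two 13 mm flanges gives a web of 395 − 2·13 = 369 mm.


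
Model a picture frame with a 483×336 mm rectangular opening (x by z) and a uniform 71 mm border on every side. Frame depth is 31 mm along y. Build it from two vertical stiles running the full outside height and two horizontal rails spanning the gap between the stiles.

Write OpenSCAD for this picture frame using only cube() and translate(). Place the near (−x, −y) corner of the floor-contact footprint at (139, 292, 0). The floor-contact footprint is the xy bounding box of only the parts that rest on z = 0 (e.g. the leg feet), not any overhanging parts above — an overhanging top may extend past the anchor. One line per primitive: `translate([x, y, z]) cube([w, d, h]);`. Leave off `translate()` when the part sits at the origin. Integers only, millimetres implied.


translate([139, 292, 0]) cube([71, 31, 478]);
translate([693, 292, 0]) cube([71, 31, 478]);
translate([210, 292, 0]) cube([483, 31, 71]);
translate([210, 292, 407]) cube([483, 31, 71]);


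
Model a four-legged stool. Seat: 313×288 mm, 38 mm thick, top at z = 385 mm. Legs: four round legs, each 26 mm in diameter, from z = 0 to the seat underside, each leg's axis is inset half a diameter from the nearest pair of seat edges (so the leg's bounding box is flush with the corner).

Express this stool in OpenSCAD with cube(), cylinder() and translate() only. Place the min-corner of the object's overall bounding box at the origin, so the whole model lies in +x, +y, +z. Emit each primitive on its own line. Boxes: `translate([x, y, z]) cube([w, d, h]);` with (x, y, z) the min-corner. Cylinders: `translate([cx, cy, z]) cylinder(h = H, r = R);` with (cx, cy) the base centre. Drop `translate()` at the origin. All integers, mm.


translate([0, 0, 347]) cube([313, 288, 38]);
translate([13, 13, 0]) cylinder(h = 347, r = 13);
translate([300, 13, 0]) cylinder(h = 347, r = 13);
translate([13, 275, 0]) cylinder(h = 347, r = 13);
translate([300, 275, 0]) cylinder(h = 347, r = 13);


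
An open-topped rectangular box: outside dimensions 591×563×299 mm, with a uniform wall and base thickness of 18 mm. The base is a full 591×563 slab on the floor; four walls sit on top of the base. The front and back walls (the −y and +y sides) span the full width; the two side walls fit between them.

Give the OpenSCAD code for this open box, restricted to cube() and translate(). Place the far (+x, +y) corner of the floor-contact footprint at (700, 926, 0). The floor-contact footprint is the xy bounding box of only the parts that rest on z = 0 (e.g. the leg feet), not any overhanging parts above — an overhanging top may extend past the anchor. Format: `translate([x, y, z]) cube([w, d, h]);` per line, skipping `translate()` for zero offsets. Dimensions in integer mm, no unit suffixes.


translate([109, 363, 0]) cube([591, 563, 18]);
translate([109, 363, 18]) cube([591, 18, 281]);
translate([109, 908, 18]) cube([591, 18, 281]);
translate([109, 381, 18]) cube([18, 527, 281]);
translate([682, 381, 18]) cube([18, 527, 281]);


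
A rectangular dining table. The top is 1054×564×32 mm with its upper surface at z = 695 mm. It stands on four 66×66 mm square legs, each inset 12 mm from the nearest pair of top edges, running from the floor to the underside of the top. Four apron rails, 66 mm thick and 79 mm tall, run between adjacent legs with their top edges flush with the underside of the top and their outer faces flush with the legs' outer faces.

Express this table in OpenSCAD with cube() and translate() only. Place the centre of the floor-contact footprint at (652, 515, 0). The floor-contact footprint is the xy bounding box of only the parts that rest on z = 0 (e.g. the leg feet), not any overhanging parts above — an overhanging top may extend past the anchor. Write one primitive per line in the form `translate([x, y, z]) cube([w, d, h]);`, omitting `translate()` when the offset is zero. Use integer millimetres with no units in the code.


translate([125, 233, 663]) cube([1054, 564, 32]);
translate([137, 245, 0]) cube([66, 66, 663]);
translate([1101, 245, 0]) cube([66, 66, 663]);
translate([137, 719, 0]) cube([66, 66, 663]);
translate([1101, 719, 0]) cube([66, 66, 663]);
translate([203, 245, 584]) cube([898, 66, 79]);
translate([203, 719, 584]) cube([898, 66, 79]);
translate([137, 311, 584]) cube([66, 408, 79]);
translate([1101, 311, 584]) cube([66, 408, 79]);


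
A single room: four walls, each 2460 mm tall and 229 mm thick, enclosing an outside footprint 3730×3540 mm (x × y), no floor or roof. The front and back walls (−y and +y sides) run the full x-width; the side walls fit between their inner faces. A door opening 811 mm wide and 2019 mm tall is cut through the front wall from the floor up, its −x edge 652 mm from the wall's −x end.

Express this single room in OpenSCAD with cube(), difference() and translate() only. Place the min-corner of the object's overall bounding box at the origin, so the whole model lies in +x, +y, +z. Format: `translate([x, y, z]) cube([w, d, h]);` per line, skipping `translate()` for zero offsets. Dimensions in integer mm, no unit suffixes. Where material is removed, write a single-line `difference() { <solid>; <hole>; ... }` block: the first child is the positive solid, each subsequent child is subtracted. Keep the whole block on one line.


difference() { cube([3730, 229, 2460]); translate([652, 0, 0]) cube([811, 229, 2019]); }
translate([0, 3311, 0]) cube([3730, 229, 2460]);
translate([0, 229, 0]) cube([229, 3082, 2460]);
translate([3501, 229, 0]) cube([229, 3082, 2460]);
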